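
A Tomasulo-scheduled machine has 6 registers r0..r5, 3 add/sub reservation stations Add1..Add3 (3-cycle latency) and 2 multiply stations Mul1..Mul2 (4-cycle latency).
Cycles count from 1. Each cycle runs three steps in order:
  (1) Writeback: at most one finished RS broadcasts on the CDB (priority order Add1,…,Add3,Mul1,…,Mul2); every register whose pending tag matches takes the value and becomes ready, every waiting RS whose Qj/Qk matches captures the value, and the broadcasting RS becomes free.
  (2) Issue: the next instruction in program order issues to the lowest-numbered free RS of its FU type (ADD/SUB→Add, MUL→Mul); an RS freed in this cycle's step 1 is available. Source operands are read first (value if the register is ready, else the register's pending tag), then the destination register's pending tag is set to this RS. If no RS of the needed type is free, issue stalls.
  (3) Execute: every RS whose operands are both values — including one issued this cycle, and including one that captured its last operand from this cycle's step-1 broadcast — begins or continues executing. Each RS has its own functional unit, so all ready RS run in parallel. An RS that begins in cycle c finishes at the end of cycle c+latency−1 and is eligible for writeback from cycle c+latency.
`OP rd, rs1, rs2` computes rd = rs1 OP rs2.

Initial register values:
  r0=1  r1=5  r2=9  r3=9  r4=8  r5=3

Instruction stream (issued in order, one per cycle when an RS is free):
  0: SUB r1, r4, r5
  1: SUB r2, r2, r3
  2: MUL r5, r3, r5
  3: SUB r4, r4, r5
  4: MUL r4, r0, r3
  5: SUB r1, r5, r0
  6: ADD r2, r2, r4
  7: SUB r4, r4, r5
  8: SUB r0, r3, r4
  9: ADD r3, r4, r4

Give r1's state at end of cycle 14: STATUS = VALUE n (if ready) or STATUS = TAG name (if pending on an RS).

  c1: issue SUB r1<-Add1  regs: r0:1,r1:Add1,r2:9,r3:9,r4:8,r5:3
  c2: issue SUB r2<-Add2  regs: r0:1,r1:Add1,r2:Add2,r3:9,r4:8,r5:3
  c3: issue MUL r5<-Mul1  regs: r0:1,r1:Add1,r2:Add2,r3:9,r4:8,r5:Mul1
  c4: CDB Add1=5; issue SUB r4<-Add1  regs: r0:1,r1:5,r2:Add2,r3:9,r4:Add1,r5:Mul1
  c5: CDB Add2=0; issue MUL r4<-Mul2  regs: r0:1,r1:5,r2:0,r3:9,r4:Mul2,r5:Mul1
  c6: issue SUB r1<-Add2  regs: r0:1,r1:Add2,r2:0,r3:9,r4:Mul2,r5:Mul1
  c7: CDB Mul1=27; issue ADD r2<-Add3  regs: r0:1,r1:Add2,r2:Add3,r3:9,r4:Mul2,r5:27
  c8: stall  regs: r0:1,r1:Add2,r2:Add3,r3:9,r4:Mul2,r5:27
  c9: CDB Mul2=9; stall  regs: r0:1,r1:Add2,r2:Add3,r3:9,r4:9,r5:27
  c10: CDB Add1=-19; issue SUB r4<-Add1  regs: r0:1,r1:Add2,r2:Add3,r3:9,r4:Add1,r5:27
  c11: CDB Add2=26; issue SUB r0<-Add2  regs: r0:Add2,r1:26,r2:Add3,r3:9,r4:Add1,r5:27
  c12: CDB Add3=9; issue ADD r3<-Add3  regs: r0:Add2,r1:26,r2:9,r3:Add3,r4:Add1,r5:27
  c13: CDB Add1=-18  regs: r0:Add2,r1:26,r2:9,r3:Add3,r4:-18,r5:27
  c14: -  regs: r0:Add2,r1:26,r2:9,r3:Add3,r4:-18,r5:27

STATUS = VALUE 26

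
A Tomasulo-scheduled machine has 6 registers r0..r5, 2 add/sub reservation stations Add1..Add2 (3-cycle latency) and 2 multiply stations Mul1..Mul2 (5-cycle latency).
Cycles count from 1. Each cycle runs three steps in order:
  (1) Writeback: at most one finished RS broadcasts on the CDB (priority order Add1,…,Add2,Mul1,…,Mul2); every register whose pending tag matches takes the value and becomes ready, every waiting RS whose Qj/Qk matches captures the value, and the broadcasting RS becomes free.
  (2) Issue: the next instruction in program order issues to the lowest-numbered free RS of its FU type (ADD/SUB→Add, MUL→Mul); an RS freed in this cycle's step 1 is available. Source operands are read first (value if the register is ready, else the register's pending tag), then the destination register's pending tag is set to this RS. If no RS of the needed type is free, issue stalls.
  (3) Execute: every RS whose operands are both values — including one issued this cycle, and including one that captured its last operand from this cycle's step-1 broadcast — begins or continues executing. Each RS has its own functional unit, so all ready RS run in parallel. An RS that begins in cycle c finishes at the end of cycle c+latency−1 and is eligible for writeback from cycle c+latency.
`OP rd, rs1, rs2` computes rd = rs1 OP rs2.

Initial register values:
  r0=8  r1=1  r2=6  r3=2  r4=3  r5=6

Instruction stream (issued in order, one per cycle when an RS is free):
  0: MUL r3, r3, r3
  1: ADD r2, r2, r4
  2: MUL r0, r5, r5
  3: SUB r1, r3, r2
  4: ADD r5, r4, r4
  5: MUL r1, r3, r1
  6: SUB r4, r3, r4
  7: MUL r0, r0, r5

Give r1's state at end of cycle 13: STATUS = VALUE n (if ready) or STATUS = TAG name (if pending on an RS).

cycle 1: issue MUL r3<-Mul1 // r0:8,r1:1,r2:6,r3:Mul1,r4:3,r5:6
cycle 2: issue ADD r2<-Add1 // r0:8,r1:1,r2:Add1,r3:Mul1,r4:3,r5:6
cycle 3: issue MUL r0<-Mul2 // r0:Mul2,r1:1,r2:Add1,r3:Mul1,r4:3,r5:6
cycle 4: issue SUB r1<-Add2 // r0:Mul2,r1:Add2,r2:Add1,r3:Mul1,r4:3,r5:6
cycle 5: CDB Add1=9; issue ADD r5<-Add1 // r0:Mul2,r1:Add2,r2:9,r3:Mul1,r4:3,r5:Add1
cycle 6: CDB Mul1=4; issue MUL r1<-Mul1 // r0:Mul2,r1:Mul1,r2:9,r3:4,r4:3,r5:Add1
cycle 7: stall // r0:Mul2,r1:Mul1,r2:9,r3:4,r4:3,r5:Add1
cycle 8: CDB Add1=6; issue SUB r4<-Add1 // r0:Mul2,r1:Mul1,r2:9,r3:4,r4:Add1,r5:6
cycle 9: CDB Add2=-5; stall // r0:Mul2,r1:Mul1,r2:9,r3:4,r4:Add1,r5:6
cycle 10: CDB Mul2=36; issue MUL r0<-Mul2 // r0:Mul2,r1:Mul1,r2:9,r3:4,r4:Add1,r5:6
cycle 11: CDB Add1=1 // r0:Mul2,r1:Mul1,r2:9,r3:4,r4:1,r5:6
cycle 12: - // r0:Mul2,r1:Mul1,r2:9,r3:4,r4:1,r5:6
cycle 13: - // r0:Mul2,r1:Mul1,r2:9,r3:4,r4:1,r5:6

STATUS = TAG Mul1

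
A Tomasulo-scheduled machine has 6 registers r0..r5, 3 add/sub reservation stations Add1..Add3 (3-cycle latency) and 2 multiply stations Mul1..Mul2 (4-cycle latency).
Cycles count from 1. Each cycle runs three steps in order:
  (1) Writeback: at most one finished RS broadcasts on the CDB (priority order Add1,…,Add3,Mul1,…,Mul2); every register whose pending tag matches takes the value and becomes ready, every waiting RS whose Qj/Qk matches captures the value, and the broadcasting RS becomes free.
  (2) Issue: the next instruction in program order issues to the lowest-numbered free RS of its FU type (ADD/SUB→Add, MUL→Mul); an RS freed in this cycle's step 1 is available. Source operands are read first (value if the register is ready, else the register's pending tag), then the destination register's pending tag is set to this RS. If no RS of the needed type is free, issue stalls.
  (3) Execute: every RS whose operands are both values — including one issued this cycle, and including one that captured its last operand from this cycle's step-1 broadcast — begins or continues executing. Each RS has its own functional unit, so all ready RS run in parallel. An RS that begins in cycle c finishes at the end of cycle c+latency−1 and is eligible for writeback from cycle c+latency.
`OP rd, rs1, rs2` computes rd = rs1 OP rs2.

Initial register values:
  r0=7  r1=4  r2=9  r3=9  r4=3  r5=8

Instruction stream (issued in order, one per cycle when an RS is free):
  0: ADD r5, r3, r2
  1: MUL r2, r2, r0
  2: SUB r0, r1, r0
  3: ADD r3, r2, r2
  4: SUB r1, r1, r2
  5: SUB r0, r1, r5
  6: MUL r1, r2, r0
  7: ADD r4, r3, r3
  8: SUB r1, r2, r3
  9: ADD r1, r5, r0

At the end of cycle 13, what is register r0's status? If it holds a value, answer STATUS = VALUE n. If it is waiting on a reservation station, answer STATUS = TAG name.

  c1: issue ADD r5<-Add1  regs: r0:7,r1:4,r2:9,r3:9,r4:3,r5:Add1
  c2: issue MUL r2<-Mul1  regs: r0:7,r1:4,r2:Mul1,r3:9,r4:3,r5:Add1
  c3: issue SUB r0<-Add2  regs: r0:Add2,r1:4,r2:Mul1,r3:9,r4:3,r5:Add1
  c4: CDB Add1=18; issue ADD r3<-Add1  regs: r0:Add2,r1:4,r2:Mul1,r3:Add1,r4:3,r5:18
  c5: issue SUB r1<-Add3  regs: r0:Add2,r1:Add3,r2:Mul1,r3:Add1,r4:3,r5:18
  c6: CDB Add2=-3; issue SUB r0<-Add2  regs: r0:Add2,r1:Add3,r2:Mul1,r3:Add1,r4:3,r5:18
  c7: CDB Mul1=63; issue MUL r1<-Mul1  regs: r0:Add2,r1:Mul1,r2:63,r3:Add1,r4:3,r5:18
  c8: stall  regs: r0:Add2,r1:Mul1,r2:63,r3:Add1,r4:3,r5:18
  c9: stall  regs: r0:Add2,r1:Mul1,r2:63,r3:Add1,r4:3,r5:18
  c10: CDB Add1=126; issue ADD r4<-Add1  regs: r0:Add2,r1:Mul1,r2:63,r3:126,r4:Add1,r5:18
  c11: CDB Add3=-59; issue SUB r1<-Add3  regs: r0:Add2,r1:Add3,r2:63,r3:126,r4:Add1,r5:18
  c12: stall  regs: r0:Add2,r1:Add3,r2:63,r3:126,r4:Add1,r5:18
  c13: CDB Add1=252; issue ADD r1<-Add1  regs: r0:Add2,r1:Add1,r2:63,r3:126,r4:252,r5:18

STATUS = TAG Add2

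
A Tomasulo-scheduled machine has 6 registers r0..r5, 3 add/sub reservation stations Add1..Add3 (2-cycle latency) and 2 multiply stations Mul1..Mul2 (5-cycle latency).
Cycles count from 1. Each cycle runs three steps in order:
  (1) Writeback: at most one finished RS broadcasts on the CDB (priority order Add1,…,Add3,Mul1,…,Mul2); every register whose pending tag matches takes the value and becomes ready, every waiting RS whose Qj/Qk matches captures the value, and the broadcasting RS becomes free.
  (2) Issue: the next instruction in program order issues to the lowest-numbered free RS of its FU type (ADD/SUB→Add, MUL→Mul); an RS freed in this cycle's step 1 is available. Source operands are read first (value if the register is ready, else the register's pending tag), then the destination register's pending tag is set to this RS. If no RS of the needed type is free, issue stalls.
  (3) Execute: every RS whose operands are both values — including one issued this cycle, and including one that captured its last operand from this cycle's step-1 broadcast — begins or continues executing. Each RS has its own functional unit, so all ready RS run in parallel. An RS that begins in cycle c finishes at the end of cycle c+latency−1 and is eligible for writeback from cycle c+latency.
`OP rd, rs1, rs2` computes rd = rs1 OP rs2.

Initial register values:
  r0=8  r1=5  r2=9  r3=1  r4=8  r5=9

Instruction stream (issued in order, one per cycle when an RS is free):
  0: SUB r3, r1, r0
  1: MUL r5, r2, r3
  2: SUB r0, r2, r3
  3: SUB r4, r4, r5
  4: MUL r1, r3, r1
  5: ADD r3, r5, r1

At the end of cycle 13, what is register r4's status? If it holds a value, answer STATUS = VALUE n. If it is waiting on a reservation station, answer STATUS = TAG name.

cycle 1: issue SUB r3<-Add1 // r0:8,r1:5,r2:9,r3:Add1,r4:8,r5:9
cycle 2: issue MUL r5<-Mul1 // r0:8,r1:5,r2:9,r3:Add1,r4:8,r5:Mul1
cycle 3: CDB Add1=-3; issue SUB r0<-Add1 // r0:Add1,r1:5,r2:9,r3:-3,r4:8,r5:Mul1
cycle 4: issue SUB r4<-Add2 // r0:Add1,r1:5,r2:9,r3:-3,r4:Add2,r5:Mul1
cycle 5: CDB Add1=12; issue MUL r1<-Mul2 // r0:12,r1:Mul2,r2:9,r3:-3,r4:Add2,r5:Mul1
cycle 6: issue ADD r3<-Add1 // r0:12,r1:Mul2,r2:9,r3:Add1,r4:Add2,r5:Mul1
cycle 7: - // r0:12,r1:Mul2,r2:9,r3:Add1,r4:Add2,r5:Mul1
cycle 8: CDB Mul1=-27 // r0:12,r1:Mul2,r2:9,r3:Add1,r4:Add2,r5:-27
cycle 9: - // r0:12,r1:Mul2,r2:9,r3:Add1,r4:Add2,r5:-27
cycle 10: CDB Add2=35 // r0:12,r1:Mul2,r2:9,r3:Add1,r4:35,r5:-27
cycle 11: CDB Mul2=-15 // r0:12,r1:-15,r2:9,r3:Add1,r4:35,r5:-27
cycle 12: - // r0:12,r1:-15,r2:9,r3:Add1,r4:35,r5:-27
cycle 13: CDB Add1=-42 // r0:12,r1:-15,r2:9,r3:-42,r4:35,r5:-27

STATUS = VALUE 35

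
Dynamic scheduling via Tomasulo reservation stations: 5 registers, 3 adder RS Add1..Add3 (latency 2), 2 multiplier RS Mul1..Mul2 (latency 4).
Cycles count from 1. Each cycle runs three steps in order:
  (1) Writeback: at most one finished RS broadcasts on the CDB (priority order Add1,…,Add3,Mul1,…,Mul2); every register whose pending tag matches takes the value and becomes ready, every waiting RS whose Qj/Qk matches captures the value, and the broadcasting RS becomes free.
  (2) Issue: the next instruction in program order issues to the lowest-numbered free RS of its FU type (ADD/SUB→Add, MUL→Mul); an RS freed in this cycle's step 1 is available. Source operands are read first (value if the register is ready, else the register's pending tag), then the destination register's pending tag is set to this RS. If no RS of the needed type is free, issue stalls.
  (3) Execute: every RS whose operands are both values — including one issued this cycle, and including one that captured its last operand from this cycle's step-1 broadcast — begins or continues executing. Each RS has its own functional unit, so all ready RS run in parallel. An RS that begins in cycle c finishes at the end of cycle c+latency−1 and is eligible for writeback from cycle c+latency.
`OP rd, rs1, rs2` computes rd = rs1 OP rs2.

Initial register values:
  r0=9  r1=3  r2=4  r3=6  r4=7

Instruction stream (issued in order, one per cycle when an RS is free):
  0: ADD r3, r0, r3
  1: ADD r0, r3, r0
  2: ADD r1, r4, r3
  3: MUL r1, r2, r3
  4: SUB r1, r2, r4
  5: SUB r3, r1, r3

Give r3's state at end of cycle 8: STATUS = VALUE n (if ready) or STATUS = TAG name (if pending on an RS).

  c1: issue ADD r3<-Add1  regs: r0:9,r1:3,r2:4,r3:Add1,r4:7
  c2: issue ADD r0<-Add2  regs: r0:Add2,r1:3,r2:4,r3:Add1,r4:7
  c3: CDB Add1=15; issue ADD r1<-Add1  regs: r0:Add2,r1:Add1,r2:4,r3:15,r4:7
  c4: issue MUL r1<-Mul1  regs: r0:Add2,r1:Mul1,r2:4,r3:15,r4:7
  c5: CDB Add1=22; issue SUB r1<-Add1  regs: r0:Add2,r1:Add1,r2:4,r3:15,r4:7
  c6: CDB Add2=24; issue SUB r3<-Add2  regs: r0:24,r1:Add1,r2:4,r3:Add2,r4:7
  c7: CDB Add1=-3  regs: r0:24,r1:-3,r2:4,r3:Add2,r4:7
  c8: CDB Mul1=60  regs: r0:24,r1:-3,r2:4,r3:Add2,r4:7

STATUS = TAG Add2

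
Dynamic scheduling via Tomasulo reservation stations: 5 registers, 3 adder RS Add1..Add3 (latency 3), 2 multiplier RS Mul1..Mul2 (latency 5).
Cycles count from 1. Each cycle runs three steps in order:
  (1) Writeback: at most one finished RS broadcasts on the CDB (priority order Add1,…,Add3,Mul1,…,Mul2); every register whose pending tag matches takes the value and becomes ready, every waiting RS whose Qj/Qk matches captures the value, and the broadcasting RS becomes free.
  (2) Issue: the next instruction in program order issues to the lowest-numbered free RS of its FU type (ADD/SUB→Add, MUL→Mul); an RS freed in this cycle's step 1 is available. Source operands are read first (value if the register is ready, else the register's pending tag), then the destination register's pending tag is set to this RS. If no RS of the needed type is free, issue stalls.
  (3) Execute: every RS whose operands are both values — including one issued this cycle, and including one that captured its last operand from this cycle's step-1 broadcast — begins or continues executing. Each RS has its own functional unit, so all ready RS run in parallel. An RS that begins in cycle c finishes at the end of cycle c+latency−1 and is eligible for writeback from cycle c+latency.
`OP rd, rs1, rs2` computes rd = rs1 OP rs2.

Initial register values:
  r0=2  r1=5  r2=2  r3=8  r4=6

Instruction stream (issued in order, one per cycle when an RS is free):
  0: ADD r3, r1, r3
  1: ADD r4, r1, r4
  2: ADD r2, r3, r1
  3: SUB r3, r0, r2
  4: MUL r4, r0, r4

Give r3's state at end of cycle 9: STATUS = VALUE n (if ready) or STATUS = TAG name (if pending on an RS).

STATUS = TAG Add1

  c1: issue ADD r3<-Add1  regs: r0:2,r1:5,r2:2,r3:Add1,r4:6
  c2: issue ADD r4<-Add2  regs: r0:2,r1:5,r2:2,r3:Add1,r4:Add2
  c3: issue ADD r2<-Add3  regs: r0:2,r1:5,r2:Add3,r3:Add1,r4:Add2
  c4: CDB Add1=13; issue SUB r3<-Add1  regs: r0:2,r1:5,r2:Add3,r3:Add1,r4:Add2
  c5: CDB Add2=11; issue MUL r4<-Mul1  regs: r0:2,r1:5,r2:Add3,r3:Add1,r4:Mul1
  c6: -  regs: r0:2,r1:5,r2:Add3,r3:Add1,r4:Mul1
  c7: CDB Add3=18  regs: r0:2,r1:5,r2:18,r3:Add1,r4:Mul1
  c8: -  regs: r0:2,r1:5,r2:18,r3:Add1,r4:Mul1
  c9: -  regs: r0:2,r1:5,r2:18,r3:Add1,r4:Mul1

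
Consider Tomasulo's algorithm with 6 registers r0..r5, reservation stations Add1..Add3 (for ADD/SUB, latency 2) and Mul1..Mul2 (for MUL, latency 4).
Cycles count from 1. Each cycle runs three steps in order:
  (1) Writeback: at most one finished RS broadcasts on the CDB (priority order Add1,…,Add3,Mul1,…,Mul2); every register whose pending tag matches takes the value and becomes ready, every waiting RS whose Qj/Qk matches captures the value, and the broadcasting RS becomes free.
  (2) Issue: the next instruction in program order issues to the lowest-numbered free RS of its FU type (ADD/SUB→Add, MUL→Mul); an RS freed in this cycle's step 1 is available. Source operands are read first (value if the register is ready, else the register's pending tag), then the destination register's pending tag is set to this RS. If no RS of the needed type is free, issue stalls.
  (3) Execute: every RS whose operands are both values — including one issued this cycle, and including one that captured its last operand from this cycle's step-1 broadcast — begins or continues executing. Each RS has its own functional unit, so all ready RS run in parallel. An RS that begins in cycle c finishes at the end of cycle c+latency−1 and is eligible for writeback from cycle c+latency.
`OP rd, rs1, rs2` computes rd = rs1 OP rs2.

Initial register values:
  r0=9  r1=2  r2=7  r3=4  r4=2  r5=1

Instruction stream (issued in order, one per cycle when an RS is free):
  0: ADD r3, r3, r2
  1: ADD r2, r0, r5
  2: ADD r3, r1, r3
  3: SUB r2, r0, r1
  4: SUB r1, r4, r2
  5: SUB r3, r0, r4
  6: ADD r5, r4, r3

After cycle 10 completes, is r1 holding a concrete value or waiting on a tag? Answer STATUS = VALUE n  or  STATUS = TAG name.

cycle 1: issue ADD r3<-Add1 // r0:9,r1:2,r2:7,r3:Add1,r4:2,r5:1
cycle 2: issue ADD r2<-Add2 // r0:9,r1:2,r2:Add2,r3:Add1,r4:2,r5:1
cycle 3: CDB Add1=11; issue ADD r3<-Add1 // r0:9,r1:2,r2:Add2,r3:Add1,r4:2,r5:1
cycle 4: CDB Add2=10; issue SUB r2<-Add2 // r0:9,r1:2,r2:Add2,r3:Add1,r4:2,r5:1
cycle 5: CDB Add1=13; issue SUB r1<-Add1 // r0:9,r1:Add1,r2:Add2,r3:13,r4:2,r5:1
cycle 6: CDB Add2=7; issue SUB r3<-Add2 // r0:9,r1:Add1,r2:7,r3:Add2,r4:2,r5:1
cycle 7: issue ADD r5<-Add3 // r0:9,r1:Add1,r2:7,r3:Add2,r4:2,r5:Add3
cycle 8: CDB Add1=-5 // r0:9,r1:-5,r2:7,r3:Add2,r4:2,r5:Add3
cycle 9: CDB Add2=7 // r0:9,r1:-5,r2:7,r3:7,r4:2,r5:Add3
cycle 10: - // r0:9,r1:-5,r2:7,r3:7,r4:2,r5:Add3

STATUS = VALUE -5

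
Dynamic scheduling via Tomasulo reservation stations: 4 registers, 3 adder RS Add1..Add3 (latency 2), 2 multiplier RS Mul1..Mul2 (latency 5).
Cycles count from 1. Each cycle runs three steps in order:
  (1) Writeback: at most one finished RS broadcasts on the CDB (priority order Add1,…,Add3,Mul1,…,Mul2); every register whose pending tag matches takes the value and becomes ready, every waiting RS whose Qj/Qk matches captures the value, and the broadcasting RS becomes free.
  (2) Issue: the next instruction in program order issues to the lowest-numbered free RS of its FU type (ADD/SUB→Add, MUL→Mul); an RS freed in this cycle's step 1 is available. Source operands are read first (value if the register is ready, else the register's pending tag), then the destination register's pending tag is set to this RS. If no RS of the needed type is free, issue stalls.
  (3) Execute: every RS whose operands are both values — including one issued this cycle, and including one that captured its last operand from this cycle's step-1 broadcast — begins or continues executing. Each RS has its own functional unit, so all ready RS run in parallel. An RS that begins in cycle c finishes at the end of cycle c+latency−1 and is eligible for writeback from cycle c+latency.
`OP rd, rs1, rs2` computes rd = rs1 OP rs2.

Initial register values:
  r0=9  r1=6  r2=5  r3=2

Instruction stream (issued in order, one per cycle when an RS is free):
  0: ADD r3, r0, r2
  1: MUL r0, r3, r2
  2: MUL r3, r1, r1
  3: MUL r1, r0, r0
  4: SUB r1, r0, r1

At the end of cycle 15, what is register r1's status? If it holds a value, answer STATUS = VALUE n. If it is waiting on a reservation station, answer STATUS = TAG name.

  c1: issue ADD r3<-Add1  regs: r0:9,r1:6,r2:5,r3:Add1
  c2: issue MUL r0<-Mul1  regs: r0:Mul1,r1:6,r2:5,r3:Add1
  c3: CDB Add1=14; issue MUL r3<-Mul2  regs: r0:Mul1,r1:6,r2:5,r3:Mul2
  c4: stall  regs: r0:Mul1,r1:6,r2:5,r3:Mul2
  c5: stall  regs: r0:Mul1,r1:6,r2:5,r3:Mul2
  c6: stall  regs: r0:Mul1,r1:6,r2:5,r3:Mul2
  c7: stall  regs: r0:Mul1,r1:6,r2:5,r3:Mul2
  c8: CDB Mul1=70; issue MUL r1<-Mul1  regs: r0:70,r1:Mul1,r2:5,r3:Mul2
  c9: CDB Mul2=36; issue SUB r1<-Add1  regs: r0:70,r1:Add1,r2:5,r3:36
  c10: -  regs: r0:70,r1:Add1,r2:5,r3:36
  c11: -  regs: r0:70,r1:Add1,r2:5,r3:36
  c12: -  regs: r0:70,r1:Add1,r2:5,r3:36
  c13: CDB Mul1=4900  regs: r0:70,r1:Add1,r2:5,r3:36
  c14: -  regs: r0:70,r1:Add1,r2:5,r3:36
  c15: CDB Add1=-4830  regs: r0:70,r1:-4830,r2:5,r3:36

STATUS = VALUE -4830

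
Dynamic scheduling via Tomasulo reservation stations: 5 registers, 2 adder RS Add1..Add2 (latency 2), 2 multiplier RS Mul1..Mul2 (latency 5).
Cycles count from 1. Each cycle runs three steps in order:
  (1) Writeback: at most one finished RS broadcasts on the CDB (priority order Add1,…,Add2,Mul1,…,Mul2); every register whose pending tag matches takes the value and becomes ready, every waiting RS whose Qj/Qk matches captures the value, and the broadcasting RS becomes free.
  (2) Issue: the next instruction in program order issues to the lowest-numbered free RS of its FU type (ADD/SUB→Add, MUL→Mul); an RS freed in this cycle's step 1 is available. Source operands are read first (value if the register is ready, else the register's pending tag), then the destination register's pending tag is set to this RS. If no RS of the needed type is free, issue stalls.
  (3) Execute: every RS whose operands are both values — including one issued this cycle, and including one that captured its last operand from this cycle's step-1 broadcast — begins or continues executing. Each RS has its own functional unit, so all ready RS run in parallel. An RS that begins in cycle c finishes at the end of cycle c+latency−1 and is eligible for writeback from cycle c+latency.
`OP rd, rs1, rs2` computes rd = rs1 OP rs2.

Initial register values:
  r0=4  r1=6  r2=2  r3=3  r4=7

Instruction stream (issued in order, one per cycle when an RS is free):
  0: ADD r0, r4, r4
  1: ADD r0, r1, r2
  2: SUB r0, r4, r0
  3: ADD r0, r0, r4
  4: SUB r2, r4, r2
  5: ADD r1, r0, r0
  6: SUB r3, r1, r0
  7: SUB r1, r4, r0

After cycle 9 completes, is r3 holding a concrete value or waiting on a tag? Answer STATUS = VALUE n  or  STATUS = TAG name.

c1: issue ADD r0<-Add1 | r0:Add1,r1:6,r2:2,r3:3,r4:7
c2: issue ADD r0<-Add2 | r0:Add2,r1:6,r2:2,r3:3,r4:7
c3: CDB Add1=14; issue SUB r0<-Add1 | r0:Add1,r1:6,r2:2,r3:3,r4:7
c4: CDB Add2=8; issue ADD r0<-Add2 | r0:Add2,r1:6,r2:2,r3:3,r4:7
c5: stall | r0:Add2,r1:6,r2:2,r3:3,r4:7
c6: CDB Add1=-1; issue SUB r2<-Add1 | r0:Add2,r1:6,r2:Add1,r3:3,r4:7
c7: stall | r0:Add2,r1:6,r2:Add1,r3:3,r4:7
c8: CDB Add1=5; issue ADD r1<-Add1 | r0:Add2,r1:Add1,r2:5,r3:3,r4:7
c9: CDB Add2=6; issue SUB r3<-Add2 | r0:6,r1:Add1,r2:5,r3:Add2,r4:7

STATUS = TAG Add2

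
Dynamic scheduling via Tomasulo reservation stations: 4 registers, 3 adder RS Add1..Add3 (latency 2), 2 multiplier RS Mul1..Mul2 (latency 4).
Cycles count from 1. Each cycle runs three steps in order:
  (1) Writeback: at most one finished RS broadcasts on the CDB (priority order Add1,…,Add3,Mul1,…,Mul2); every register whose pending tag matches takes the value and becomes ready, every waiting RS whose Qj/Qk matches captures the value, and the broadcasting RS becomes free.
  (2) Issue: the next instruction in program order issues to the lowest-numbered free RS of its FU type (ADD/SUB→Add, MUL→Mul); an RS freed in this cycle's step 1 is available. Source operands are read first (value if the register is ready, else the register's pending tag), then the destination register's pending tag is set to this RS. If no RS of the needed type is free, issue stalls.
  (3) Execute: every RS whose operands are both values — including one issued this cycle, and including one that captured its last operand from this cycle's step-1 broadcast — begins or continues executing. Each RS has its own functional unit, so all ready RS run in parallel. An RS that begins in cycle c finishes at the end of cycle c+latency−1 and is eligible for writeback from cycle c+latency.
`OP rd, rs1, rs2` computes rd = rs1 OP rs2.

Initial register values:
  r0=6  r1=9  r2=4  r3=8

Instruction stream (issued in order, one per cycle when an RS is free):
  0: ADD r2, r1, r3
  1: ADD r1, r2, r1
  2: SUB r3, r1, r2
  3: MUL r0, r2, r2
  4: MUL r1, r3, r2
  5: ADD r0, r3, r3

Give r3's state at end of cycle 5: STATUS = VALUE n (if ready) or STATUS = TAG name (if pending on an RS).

STATUS = TAG Add1

cycle 1: issue ADD r2<-Add1 // r0:6,r1:9,r2:Add1,r3:8
cycle 2: issue ADD r1<-Add2 // r0:6,r1:Add2,r2:Add1,r3:8
cycle 3: CDB Add1=17; issue SUB r3<-Add1 // r0:6,r1:Add2,r2:17,r3:Add1
cycle 4: issue MUL r0<-Mul1 // r0:Mul1,r1:Add2,r2:17,r3:Add1
cycle 5: CDB Add2=26; issue MUL r1<-Mul2 // r0:Mul1,r1:Mul2,r2:17,r3:Add1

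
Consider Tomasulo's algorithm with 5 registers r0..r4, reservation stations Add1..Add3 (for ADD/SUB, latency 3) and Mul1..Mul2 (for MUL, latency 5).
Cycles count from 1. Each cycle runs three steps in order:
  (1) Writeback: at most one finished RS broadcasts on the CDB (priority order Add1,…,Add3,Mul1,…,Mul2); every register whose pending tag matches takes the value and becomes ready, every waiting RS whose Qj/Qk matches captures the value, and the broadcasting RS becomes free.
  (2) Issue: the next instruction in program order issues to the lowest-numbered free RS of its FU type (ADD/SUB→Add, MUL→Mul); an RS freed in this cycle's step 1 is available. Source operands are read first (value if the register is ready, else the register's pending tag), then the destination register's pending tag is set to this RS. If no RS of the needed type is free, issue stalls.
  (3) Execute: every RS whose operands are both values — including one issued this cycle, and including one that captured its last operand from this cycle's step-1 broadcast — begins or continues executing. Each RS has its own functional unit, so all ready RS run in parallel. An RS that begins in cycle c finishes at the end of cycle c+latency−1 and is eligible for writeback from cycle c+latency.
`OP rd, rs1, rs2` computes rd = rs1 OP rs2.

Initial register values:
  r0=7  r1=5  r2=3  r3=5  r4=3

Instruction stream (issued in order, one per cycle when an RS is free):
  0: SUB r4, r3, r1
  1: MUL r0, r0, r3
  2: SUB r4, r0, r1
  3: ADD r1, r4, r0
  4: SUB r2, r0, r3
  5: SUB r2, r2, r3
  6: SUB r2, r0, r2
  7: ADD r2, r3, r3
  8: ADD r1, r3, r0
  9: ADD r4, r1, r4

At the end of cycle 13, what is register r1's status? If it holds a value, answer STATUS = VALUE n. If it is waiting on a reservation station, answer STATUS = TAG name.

STATUS = VALUE 65

  c1: issue SUB r4<-Add1  regs: r0:7,r1:5,r2:3,r3:5,r4:Add1
  c2: issue MUL r0<-Mul1  regs: r0:Mul1,r1:5,r2:3,r3:5,r4:Add1
  c3: issue SUB r4<-Add2  regs: r0:Mul1,r1:5,r2:3,r3:5,r4:Add2
  c4: CDB Add1=0; issue ADD r1<-Add1  regs: r0:Mul1,r1:Add1,r2:3,r3:5,r4:Add2
  c5: issue SUB r2<-Add3  regs: r0:Mul1,r1:Add1,r2:Add3,r3:5,r4:Add2
  c6: stall  regs: r0:Mul1,r1:Add1,r2:Add3,r3:5,r4:Add2
  c7: CDB Mul1=35; stall  regs: r0:35,r1:Add1,r2:Add3,r3:5,r4:Add2
  c8: stall  regs: r0:35,r1:Add1,r2:Add3,r3:5,r4:Add2
  c9: stall  regs: r0:35,r1:Add1,r2:Add3,r3:5,r4:Add2
  c10: CDB Add2=30; issue SUB r2<-Add2  regs: r0:35,r1:Add1,r2:Add2,r3:5,r4:30
  c11: CDB Add3=30; issue SUB r2<-Add3  regs: r0:35,r1:Add1,r2:Add3,r3:5,r4:30
  c12: stall  regs: r0:35,r1:Add1,r2:Add3,r3:5,r4:30
  c13: CDB Add1=65; issue ADD r2<-Add1  regs: r0:35,r1:65,r2:Add1,r3:5,r4:30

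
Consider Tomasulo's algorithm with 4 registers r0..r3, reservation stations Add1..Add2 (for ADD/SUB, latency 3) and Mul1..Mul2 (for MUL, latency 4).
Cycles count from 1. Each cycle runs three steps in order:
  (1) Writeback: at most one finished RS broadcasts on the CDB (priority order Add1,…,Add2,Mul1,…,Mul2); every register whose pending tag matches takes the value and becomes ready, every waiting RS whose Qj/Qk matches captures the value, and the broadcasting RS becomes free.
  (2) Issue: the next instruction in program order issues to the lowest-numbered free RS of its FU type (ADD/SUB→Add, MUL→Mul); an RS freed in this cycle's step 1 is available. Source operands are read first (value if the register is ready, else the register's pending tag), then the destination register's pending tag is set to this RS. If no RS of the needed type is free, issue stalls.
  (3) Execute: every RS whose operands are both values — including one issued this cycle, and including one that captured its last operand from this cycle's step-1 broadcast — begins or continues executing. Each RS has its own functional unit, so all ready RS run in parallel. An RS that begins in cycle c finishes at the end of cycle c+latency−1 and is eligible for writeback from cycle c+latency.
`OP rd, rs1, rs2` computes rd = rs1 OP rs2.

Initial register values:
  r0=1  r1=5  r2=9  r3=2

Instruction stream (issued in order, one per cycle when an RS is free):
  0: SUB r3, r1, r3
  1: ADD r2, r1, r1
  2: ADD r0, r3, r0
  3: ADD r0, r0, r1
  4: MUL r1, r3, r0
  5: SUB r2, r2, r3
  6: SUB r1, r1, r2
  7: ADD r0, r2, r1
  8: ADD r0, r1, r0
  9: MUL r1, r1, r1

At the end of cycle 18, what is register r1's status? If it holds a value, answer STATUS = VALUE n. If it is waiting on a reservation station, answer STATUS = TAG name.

STATUS = VALUE 20

cycle 1: issue SUB r3<-Add1 // r0:1,r1:5,r2:9,r3:Add1
cycle 2: issue ADD r2<-Add2 // r0:1,r1:5,r2:Add2,r3:Add1
cycle 3: stall // r0:1,r1:5,r2:Add2,r3:Add1
cycle 4: CDB Add1=3; issue ADD r0<-Add1 // r0:Add1,r1:5,r2:Add2,r3:3
cycle 5: CDB Add2=10; issue ADD r0<-Add2 // r0:Add2,r1:5,r2:10,r3:3
cycle 6: issue MUL r1<-Mul1 // r0:Add2,r1:Mul1,r2:10,r3:3
cycle 7: CDB Add1=4; issue SUB r2<-Add1 // r0:Add2,r1:Mul1,r2:Add1,r3:3
cycle 8: stall // r0:Add2,r1:Mul1,r2:Add1,r3:3
cycle 9: stall // r0:Add2,r1:Mul1,r2:Add1,r3:3
cycle 10: CDB Add1=7; issue SUB r1<-Add1 // r0:Add2,r1:Add1,r2:7,r3:3
cycle 11: CDB Add2=9; issue ADD r0<-Add2 // r0:Add2,r1:Add1,r2:7,r3:3
cycle 12: stall // r0:Add2,r1:Add1,r2:7,r3:3
cycle 13: stall // r0:Add2,r1:Add1,r2:7,r3:3
cycle 14: stall // r0:Add2,r1:Add1,r2:7,r3:3
cycle 15: CDB Mul1=27; stall // r0:Add2,r1:Add1,r2:7,r3:3
cycle 16: stall // r0:Add2,r1:Add1,r2:7,r3:3
cycle 17: stall // r0:Add2,r1:Add1,r2:7,r3:3
cycle 18: CDB Add1=20; issue ADD r0<-Add1 // r0:Add1,r1:20,r2:7,r3:3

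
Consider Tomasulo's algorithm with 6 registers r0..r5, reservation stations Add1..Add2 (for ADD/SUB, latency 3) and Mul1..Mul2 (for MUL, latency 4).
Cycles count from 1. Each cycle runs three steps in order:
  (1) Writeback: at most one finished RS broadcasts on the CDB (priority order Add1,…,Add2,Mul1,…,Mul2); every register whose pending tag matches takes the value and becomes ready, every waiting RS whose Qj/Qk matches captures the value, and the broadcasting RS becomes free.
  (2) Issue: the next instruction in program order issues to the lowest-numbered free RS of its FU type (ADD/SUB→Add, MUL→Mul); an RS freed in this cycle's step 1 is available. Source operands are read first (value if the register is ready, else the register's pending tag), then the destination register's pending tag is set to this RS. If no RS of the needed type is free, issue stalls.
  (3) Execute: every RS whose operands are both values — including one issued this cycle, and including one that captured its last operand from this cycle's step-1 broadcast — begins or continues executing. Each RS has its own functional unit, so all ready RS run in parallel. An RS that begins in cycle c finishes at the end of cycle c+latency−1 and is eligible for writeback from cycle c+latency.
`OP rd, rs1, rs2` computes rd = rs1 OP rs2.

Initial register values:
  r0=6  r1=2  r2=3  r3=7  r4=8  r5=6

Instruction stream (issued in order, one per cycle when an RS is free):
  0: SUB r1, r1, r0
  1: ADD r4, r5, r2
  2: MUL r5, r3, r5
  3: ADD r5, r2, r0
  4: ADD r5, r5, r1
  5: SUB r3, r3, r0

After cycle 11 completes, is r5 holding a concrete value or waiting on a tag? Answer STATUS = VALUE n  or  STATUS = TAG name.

STATUS = VALUE 5

c1: issue SUB r1<-Add1 | r0:6,r1:Add1,r2:3,r3:7,r4:8,r5:6
c2: issue ADD r4<-Add2 | r0:6,r1:Add1,r2:3,r3:7,r4:Add2,r5:6
c3: issue MUL r5<-Mul1 | r0:6,r1:Add1,r2:3,r3:7,r4:Add2,r5:Mul1
c4: CDB Add1=-4; issue ADD r5<-Add1 | r0:6,r1:-4,r2:3,r3:7,r4:Add2,r5:Add1
c5: CDB Add2=9; issue ADD r5<-Add2 | r0:6,r1:-4,r2:3,r3:7,r4:9,r5:Add2
c6: stall | r0:6,r1:-4,r2:3,r3:7,r4:9,r5:Add2
c7: CDB Add1=9; issue SUB r3<-Add1 | r0:6,r1:-4,r2:3,r3:Add1,r4:9,r5:Add2
c8: CDB Mul1=42 | r0:6,r1:-4,r2:3,r3:Add1,r4:9,r5:Add2
c9: - | r0:6,r1:-4,r2:3,r3:Add1,r4:9,r5:Add2
c10: CDB Add1=1 | r0:6,r1:-4,r2:3,r3:1,r4:9,r5:Add2
c11: CDB Add2=5 | r0:6,r1:-4,r2:3,r3:1,r4:9,r5:5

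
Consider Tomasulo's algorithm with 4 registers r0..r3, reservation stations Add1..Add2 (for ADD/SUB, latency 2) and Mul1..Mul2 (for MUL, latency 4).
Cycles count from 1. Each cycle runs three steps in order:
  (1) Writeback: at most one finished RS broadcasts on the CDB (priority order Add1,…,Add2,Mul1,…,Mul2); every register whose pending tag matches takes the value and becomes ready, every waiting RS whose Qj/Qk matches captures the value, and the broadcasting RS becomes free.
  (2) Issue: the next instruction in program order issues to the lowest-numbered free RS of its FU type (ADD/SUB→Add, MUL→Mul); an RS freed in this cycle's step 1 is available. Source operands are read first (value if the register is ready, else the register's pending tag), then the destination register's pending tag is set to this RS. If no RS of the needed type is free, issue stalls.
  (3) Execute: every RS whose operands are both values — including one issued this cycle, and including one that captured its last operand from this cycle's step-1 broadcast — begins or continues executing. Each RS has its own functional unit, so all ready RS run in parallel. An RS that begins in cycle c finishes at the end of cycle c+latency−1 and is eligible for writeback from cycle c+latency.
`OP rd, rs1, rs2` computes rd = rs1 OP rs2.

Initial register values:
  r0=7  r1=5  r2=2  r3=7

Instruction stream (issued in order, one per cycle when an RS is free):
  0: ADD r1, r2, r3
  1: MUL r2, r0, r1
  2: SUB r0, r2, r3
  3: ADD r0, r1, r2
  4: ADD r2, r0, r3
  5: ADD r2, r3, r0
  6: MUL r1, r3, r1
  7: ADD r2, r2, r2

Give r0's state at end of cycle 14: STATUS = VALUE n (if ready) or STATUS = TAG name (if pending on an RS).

STATUS = VALUE 72

cycle 1: issue ADD r1<-Add1 // r0:7,r1:Add1,r2:2,r3:7
cycle 2: issue MUL r2<-Mul1 // r0:7,r1:Add1,r2:Mul1,r3:7
cycle 3: CDB Add1=9; issue SUB r0<-Add1 // r0:Add1,r1:9,r2:Mul1,r3:7
cycle 4: issue ADD r0<-Add2 // r0:Add2,r1:9,r2:Mul1,r3:7
cycle 5: stall // r0:Add2,r1:9,r2:Mul1,r3:7
cycle 6: stall // r0:Add2,r1:9,r2:Mul1,r3:7
cycle 7: CDB Mul1=63; stall // r0:Add2,r1:9,r2:63,r3:7
cycle 8: stall // r0:Add2,r1:9,r2:63,r3:7
cycle 9: CDB Add1=56; issue ADD r2<-Add1 // r0:Add2,r1:9,r2:Add1,r3:7
cycle 10: CDB Add2=72; issue ADD r2<-Add2 // r0:72,r1:9,r2:Add2,r3:7
cycle 11: issue MUL r1<-Mul1 // r0:72,r1:Mul1,r2:Add2,r3:7
cycle 12: CDB Add1=79; issue ADD r2<-Add1 // r0:72,r1:Mul1,r2:Add1,r3:7
cycle 13: CDB Add2=79 // r0:72,r1:Mul1,r2:Add1,r3:7
cycle 14: - // r0:72,r1:Mul1,r2:Add1,r3:7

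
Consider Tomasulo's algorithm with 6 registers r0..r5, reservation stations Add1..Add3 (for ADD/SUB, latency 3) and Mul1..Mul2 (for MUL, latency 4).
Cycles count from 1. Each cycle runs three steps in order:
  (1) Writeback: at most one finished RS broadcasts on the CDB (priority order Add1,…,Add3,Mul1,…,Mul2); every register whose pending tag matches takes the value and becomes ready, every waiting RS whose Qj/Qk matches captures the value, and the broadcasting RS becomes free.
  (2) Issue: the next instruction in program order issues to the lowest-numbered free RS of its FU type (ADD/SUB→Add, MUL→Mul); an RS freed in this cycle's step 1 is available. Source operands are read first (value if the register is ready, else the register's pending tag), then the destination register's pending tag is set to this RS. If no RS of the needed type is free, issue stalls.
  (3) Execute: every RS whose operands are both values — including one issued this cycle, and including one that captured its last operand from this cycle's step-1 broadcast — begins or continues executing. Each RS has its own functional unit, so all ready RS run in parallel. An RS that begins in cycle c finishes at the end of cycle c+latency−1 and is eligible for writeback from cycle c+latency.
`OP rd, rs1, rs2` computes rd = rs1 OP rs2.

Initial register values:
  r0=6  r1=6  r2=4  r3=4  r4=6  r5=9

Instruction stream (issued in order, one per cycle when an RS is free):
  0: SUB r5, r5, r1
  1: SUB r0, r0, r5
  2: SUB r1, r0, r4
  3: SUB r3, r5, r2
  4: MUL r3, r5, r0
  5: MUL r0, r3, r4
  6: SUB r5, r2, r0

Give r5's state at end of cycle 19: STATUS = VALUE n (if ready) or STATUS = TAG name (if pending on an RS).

STATUS = VALUE -50

cycle 1: issue SUB r5<-Add1 // r0:6,r1:6,r2:4,r3:4,r4:6,r5:Add1
cycle 2: issue SUB r0<-Add2 // r0:Add2,r1:6,r2:4,r3:4,r4:6,r5:Add1
cycle 3: issue SUB r1<-Add3 // r0:Add2,r1:Add3,r2:4,r3:4,r4:6,r5:Add1
cycle 4: CDB Add1=3; issue SUB r3<-Add1 // r0:Add2,r1:Add3,r2:4,r3:Add1,r4:6,r5:3
cycle 5: issue MUL r3<-Mul1 // r0:Add2,r1:Add3,r2:4,r3:Mul1,r4:6,r5:3
cycle 6: issue MUL r0<-Mul2 // r0:Mul2,r1:Add3,r2:4,r3:Mul1,r4:6,r5:3
cycle 7: CDB Add1=-1; issue SUB r5<-Add1 // r0:Mul2,r1:Add3,r2:4,r3:Mul1,r4:6,r5:Add1
cycle 8: CDB Add2=3 // r0:Mul2,r1:Add3,r2:4,r3:Mul1,r4:6,r5:Add1
cycle 9: - // r0:Mul2,r1:Add3,r2:4,r3:Mul1,r4:6,r5:Add1
cycle 10: - // r0:Mul2,r1:Add3,r2:4,r3:Mul1,r4:6,r5:Add1
cycle 11: CDB Add3=-3 // r0:Mul2,r1:-3,r2:4,r3:Mul1,r4:6,r5:Add1
cycle 12: CDB Mul1=9 // r0:Mul2,r1:-3,r2:4,r3:9,r4:6,r5:Add1
cycle 13: - // r0:Mul2,r1:-3,r2:4,r3:9,r4:6,r5:Add1
cycle 14: - // r0:Mul2,r1:-3,r2:4,r3:9,r4:6,r5:Add1
cycle 15: - // r0:Mul2,r1:-3,r2:4,r3:9,r4:6,r5:Add1
cycle 16: CDB Mul2=54 // r0:54,r1:-3,r2:4,r3:9,r4:6,r5:Add1
cycle 17: - // r0:54,r1:-3,r2:4,r3:9,r4:6,r5:Add1
cycle 18: - // r0:54,r1:-3,r2:4,r3:9,r4:6,r5:Add1
cycle 19: CDB Add1=-50 // r0:54,r1:-3,r2:4,r3:9,r4:6,r5:-50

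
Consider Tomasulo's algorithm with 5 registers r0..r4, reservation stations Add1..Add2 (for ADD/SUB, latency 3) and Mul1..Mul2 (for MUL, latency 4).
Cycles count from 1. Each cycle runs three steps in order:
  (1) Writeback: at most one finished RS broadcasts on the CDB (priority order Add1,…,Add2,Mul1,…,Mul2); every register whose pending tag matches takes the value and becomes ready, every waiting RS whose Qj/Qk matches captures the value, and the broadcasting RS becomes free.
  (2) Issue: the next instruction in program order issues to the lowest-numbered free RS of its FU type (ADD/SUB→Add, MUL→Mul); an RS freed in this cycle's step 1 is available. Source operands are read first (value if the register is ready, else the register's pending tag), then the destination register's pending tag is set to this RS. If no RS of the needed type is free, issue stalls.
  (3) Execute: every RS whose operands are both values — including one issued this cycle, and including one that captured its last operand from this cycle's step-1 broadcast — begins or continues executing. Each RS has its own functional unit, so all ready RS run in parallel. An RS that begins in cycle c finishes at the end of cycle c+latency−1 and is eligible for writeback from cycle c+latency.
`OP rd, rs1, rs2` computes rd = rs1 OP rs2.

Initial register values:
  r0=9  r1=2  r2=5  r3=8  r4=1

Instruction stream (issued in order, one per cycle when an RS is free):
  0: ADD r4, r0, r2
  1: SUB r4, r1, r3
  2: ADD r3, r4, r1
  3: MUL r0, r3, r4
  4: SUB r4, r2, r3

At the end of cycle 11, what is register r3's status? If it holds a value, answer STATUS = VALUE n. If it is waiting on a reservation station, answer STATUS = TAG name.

STATUS = VALUE -4

cycle 1: issue ADD r4<-Add1 // r0:9,r1:2,r2:5,r3:8,r4:Add1
cycle 2: issue SUB r4<-Add2 // r0:9,r1:2,r2:5,r3:8,r4:Add2
cycle 3: stall // r0:9,r1:2,r2:5,r3:8,r4:Add2
cycle 4: CDB Add1=14; issue ADD r3<-Add1 // r0:9,r1:2,r2:5,r3:Add1,r4:Add2
cycle 5: CDB Add2=-6; issue MUL r0<-Mul1 // r0:Mul1,r1:2,r2:5,r3:Add1,r4:-6
cycle 6: issue SUB r4<-Add2 // r0:Mul1,r1:2,r2:5,r3:Add1,r4:Add2
cycle 7: - // r0:Mul1,r1:2,r2:5,r3:Add1,r4:Add2
cycle 8: CDB Add1=-4 // r0:Mul1,r1:2,r2:5,r3:-4,r4:Add2
cycle 9: - // r0:Mul1,r1:2,r2:5,r3:-4,r4:Add2
cycle 10: - // r0:Mul1,r1:2,r2:5,r3:-4,r4:Add2
cycle 11: CDB Add2=9 // r0:Mul1,r1:2,r2:5,r3:-4,r4:9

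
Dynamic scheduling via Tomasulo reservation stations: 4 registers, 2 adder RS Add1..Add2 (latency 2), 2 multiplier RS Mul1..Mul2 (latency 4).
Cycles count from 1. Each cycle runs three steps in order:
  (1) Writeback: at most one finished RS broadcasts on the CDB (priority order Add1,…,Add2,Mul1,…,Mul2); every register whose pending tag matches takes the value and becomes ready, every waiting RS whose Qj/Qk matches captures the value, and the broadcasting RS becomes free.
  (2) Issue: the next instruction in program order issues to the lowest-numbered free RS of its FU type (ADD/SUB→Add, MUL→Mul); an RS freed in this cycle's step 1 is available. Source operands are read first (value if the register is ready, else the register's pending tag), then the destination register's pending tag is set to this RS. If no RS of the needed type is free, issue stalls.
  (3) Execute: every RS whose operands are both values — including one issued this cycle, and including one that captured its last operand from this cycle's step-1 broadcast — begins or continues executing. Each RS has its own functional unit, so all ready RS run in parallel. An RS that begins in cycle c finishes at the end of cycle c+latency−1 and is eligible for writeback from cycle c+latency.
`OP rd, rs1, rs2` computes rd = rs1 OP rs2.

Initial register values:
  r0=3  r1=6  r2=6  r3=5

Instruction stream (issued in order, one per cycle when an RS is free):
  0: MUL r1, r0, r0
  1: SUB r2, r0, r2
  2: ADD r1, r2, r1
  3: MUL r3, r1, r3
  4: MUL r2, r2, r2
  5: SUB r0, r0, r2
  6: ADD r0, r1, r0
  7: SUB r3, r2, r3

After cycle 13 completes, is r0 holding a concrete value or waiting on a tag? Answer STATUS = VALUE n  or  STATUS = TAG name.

STATUS = VALUE 0

cycle 1: issue MUL r1<-Mul1 // r0:3,r1:Mul1,r2:6,r3:5
cycle 2: issue SUB r2<-Add1 // r0:3,r1:Mul1,r2:Add1,r3:5
cycle 3: issue ADD r1<-Add2 // r0:3,r1:Add2,r2:Add1,r3:5
cycle 4: CDB Add1=-3; issue MUL r3<-Mul2 // r0:3,r1:Add2,r2:-3,r3:Mul2
cycle 5: CDB Mul1=9; issue MUL r2<-Mul1 // r0:3,r1:Add2,r2:Mul1,r3:Mul2
cycle 6: issue SUB r0<-Add1 // r0:Add1,r1:Add2,r2:Mul1,r3:Mul2
cycle 7: CDB Add2=6; issue ADD r0<-Add2 // r0:Add2,r1:6,r2:Mul1,r3:Mul2
cycle 8: stall // r0:Add2,r1:6,r2:Mul1,r3:Mul2
cycle 9: CDB Mul1=9; stall // r0:Add2,r1:6,r2:9,r3:Mul2
cycle 10: stall // r0:Add2,r1:6,r2:9,r3:Mul2
cycle 11: CDB Add1=-6; issue SUB r3<-Add1 // r0:Add2,r1:6,r2:9,r3:Add1
cycle 12: CDB Mul2=30 // r0:Add2,r1:6,r2:9,r3:Add1
cycle 13: CDB Add2=0 // r0:0,r1:6,r2:9,r3:Add1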